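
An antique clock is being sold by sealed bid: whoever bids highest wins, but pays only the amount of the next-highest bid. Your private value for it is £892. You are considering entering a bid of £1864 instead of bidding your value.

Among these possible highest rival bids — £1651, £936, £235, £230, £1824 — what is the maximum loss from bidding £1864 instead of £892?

£1651: truthful gives £0, deviation gives −£759 → loss £759.
£936: truthful gives £0, deviation gives −£44 → loss £44.
£235: same outcome either way → loss £0.
£230: same outcome either way → loss £0.
£1824: truthful gives £0, deviation gives −£932 → loss £932.
Maximum loss: £932.

£932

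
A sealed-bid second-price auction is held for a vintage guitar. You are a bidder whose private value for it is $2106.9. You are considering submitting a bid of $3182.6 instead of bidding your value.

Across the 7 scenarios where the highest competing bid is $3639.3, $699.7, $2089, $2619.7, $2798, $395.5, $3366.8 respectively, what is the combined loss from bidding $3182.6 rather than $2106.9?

The deviation costs you only when the competing bid falls strictly between $2106.9 and $3182.6; elsewhere both bids give the same outcome.
$3639.3: outcomes coincide → loss $0.
$699.7: outcomes coincide → loss $0.
$2089: outcomes coincide → loss $0.
$2619.7: truthful payoff $0, deviation payoff −$512.8 → loss $512.8.
$2798: truthful payoff $0, deviation payoff −$691.1 → loss $691.1.
$395.5: outcomes coincide → loss $0.
$3366.8: outcomes coincide → loss $0.
Total loss = $512.8 + $691.1 = $1203.9.
Because the price is fixed by the runner-up's bid, deviating from your value can only change a good outcome into a bad one — never the reverse.

$1203.9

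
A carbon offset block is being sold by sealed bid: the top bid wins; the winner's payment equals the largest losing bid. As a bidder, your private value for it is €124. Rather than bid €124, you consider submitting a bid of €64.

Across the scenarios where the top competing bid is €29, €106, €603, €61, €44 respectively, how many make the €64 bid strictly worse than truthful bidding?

The deviation hurts exactly when the highest competing bid lies strictly between €64 and €124 — underbidding then forfeits a profitable win.
€29: below both → same outcome either way.
€106: inside the interval → strictly worse (loss €18).
€603: above both → same outcome either way.
€61: below both → same outcome either way.
€44: below both → same outcome either way.
Count: 1.

1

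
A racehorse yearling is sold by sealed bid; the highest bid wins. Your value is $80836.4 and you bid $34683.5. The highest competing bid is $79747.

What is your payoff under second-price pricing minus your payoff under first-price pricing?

$0

Your bid $34683.5 is below $79747, so you lose under either rule.
Payoff is $0 in both cases; difference = $0.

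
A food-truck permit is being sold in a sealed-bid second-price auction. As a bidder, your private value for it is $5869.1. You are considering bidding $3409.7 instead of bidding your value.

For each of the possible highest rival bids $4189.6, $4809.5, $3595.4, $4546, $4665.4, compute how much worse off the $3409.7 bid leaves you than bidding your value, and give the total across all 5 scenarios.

$7539.6

The deviation costs you only when the competing bid falls strictly between $3409.7 and $5869.1; elsewhere both bids give the same outcome.
$4189.6: truthful payoff $1679.5, deviation payoff $0 → loss $1679.5.
$4809.5: truthful payoff $1059.6, deviation payoff $0 → loss $1059.6.
$3595.4: truthful payoff $2273.7, deviation payoff $0 → loss $2273.7.
$4546: truthful payoff $1323.1, deviation payoff $0 → loss $1323.1.
$4665.4: truthful payoff $1203.7, deviation payoff $0 → loss $1203.7.
Total loss = $1679.5 + $1059.6 + $2273.7 + $1323.1 + $1203.7 = $7539.6.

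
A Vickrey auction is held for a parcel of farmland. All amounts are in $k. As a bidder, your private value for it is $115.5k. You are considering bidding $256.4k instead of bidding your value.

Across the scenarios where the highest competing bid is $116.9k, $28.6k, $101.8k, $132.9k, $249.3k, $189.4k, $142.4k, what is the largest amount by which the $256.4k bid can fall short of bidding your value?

$133.8k

$116.9k: truthful gives $0k, deviation gives −$1.4k → loss $1.4k.
$28.6k: same outcome either way → loss $0k.
$101.8k: same outcome either way → loss $0k.
$132.9k: truthful gives $0k, deviation gives −$17.4k → loss $17.4k.
$249.3k: truthful gives $0k, deviation gives −$133.8k → loss $133.8k.
$189.4k: truthful gives $0k, deviation gives −$73.9k → loss $73.9k.
$142.4k: truthful gives $0k, deviation gives −$26.9k → loss $26.9k.
Maximum loss: $133.8k.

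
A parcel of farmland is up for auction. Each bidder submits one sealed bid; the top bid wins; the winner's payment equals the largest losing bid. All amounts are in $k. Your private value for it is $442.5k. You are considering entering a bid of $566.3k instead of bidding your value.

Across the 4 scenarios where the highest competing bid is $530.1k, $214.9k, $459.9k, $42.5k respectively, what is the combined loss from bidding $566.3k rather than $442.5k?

$105k

The deviation costs you only when the competing bid falls strictly between $442.5k and $566.3k; elsewhere both bids give the same outcome.
$530.1k: truthful payoff $0k, deviation payoff −$87.6k → loss $87.6k.
$214.9k: outcomes coincide → loss $0k.
$459.9k: truthful payoff $0k, deviation payoff −$17.4k → loss $17.4k.
$42.5k: outcomes coincide → loss $0k.
Total loss = $87.6k + $17.4k = $105k.
Truthful bidding weakly dominates here: raising your bid can only win items priced above your value, and lowering it can only forfeit items priced below.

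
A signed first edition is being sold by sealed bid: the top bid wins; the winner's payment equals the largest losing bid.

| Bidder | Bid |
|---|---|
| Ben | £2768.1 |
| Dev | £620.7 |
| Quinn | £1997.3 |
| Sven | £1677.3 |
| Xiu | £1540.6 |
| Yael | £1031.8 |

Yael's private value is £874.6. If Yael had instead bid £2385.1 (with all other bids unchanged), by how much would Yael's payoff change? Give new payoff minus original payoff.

The highest bid among the other bidders is £2768.1; Yael's bid doesn't change that.
Original bid £1031.8: Yael is not highest (top rival bid is £2768.1); payoff £0.
Alternative bid £2385.1: Yael is not highest (top rival bid is £2768.1); payoff £0.
Change in payoff = £0 − (£0) = £0.

£0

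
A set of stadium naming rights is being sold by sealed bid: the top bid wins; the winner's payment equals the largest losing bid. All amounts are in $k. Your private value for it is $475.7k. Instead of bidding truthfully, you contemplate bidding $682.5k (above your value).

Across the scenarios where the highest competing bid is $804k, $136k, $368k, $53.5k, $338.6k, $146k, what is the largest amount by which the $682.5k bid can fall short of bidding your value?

$804k: same outcome either way → loss $0k.
$136k: same outcome either way → loss $0k.
$368k: same outcome either way → loss $0k.
$53.5k: same outcome either way → loss $0k.
$338.6k: same outcome either way → loss $0k.
$146k: same outcome either way → loss $0k.
Maximum loss: $0k.

$0k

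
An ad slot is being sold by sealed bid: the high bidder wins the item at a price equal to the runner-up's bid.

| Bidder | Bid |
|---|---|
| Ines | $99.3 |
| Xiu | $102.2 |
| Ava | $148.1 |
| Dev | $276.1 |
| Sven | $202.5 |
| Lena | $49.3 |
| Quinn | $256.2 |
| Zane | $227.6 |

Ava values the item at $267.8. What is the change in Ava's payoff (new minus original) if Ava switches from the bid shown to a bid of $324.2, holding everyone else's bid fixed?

The highest bid among the other bidders is $276.1; Ava's bid doesn't change that.
Original bid $148.1: Ava is not highest (top rival bid is $276.1); payoff $0.
Alternative bid $324.2: Ava is highest, pays the top rival bid $276.1; payoff $267.8 − $276.1 = −$8.3.
Change in payoff = −$8.3 − ($0) = −$8.3.

−$8.3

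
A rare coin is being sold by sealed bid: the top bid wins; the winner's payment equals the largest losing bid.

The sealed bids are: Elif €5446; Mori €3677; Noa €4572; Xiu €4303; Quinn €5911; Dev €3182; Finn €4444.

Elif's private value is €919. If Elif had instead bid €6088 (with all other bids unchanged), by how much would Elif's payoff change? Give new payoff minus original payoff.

The highest bid among the other bidders is €5911; Elif's bid doesn't change that.
Original bid €5446: Elif is not highest (top rival bid is €5911); payoff €0.
Alternative bid €6088: Elif is highest, pays the top rival bid €5911; payoff €919 − €5911 = −€4992.
Change in payoff = −€4992 − (€0) = −€4992.

−€4992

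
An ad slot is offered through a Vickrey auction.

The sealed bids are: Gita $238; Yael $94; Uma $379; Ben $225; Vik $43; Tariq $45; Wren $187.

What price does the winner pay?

Highest bid: Uma at $379, so Uma wins.
Second-highest bid: Gita at $238 — that is the price the winner pays.

$238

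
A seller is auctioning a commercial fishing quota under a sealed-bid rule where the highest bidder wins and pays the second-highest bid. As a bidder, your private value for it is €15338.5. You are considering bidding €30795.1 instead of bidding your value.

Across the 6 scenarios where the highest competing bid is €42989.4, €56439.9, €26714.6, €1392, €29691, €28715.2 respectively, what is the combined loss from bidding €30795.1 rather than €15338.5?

The deviation costs you only when the competing bid falls strictly between €15338.5 and €30795.1; elsewhere both bids give the same outcome.
€42989.4: outcomes coincide → loss €0.
€56439.9: outcomes coincide → loss €0.
€26714.6: truthful payoff €0, deviation payoff −€11376.1 → loss €11376.1.
€1392: outcomes coincide → loss €0.
€29691: truthful payoff €0, deviation payoff −€14352.5 → loss €14352.5.
€28715.2: truthful payoff €0, deviation payoff −€13376.7 → loss €13376.7.
Total loss = €11376.1 + €14352.5 + €13376.7 = €39105.3.
In a second-price auction your bid sets only whether you win, not what you pay, so bidding your true value is weakly dominant.

€39105.3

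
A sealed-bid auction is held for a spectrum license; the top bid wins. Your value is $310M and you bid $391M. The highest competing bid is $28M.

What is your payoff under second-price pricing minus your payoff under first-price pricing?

$363M

You have the highest bid, so you win under either rule.
Second-price: pay $28M → payoff $282M.
First-price: pay your own bid $391M → payoff −$81M.
Difference = $282M − (−$81M) = $363M.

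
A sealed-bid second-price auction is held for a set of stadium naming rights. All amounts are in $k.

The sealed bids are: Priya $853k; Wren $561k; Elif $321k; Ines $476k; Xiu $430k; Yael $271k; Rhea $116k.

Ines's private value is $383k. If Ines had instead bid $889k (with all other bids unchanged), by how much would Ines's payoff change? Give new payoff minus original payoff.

−$470k

The highest bid among the other bidders is $853k; Ines's bid doesn't change that.
Original bid $476k: Ines is not highest (top rival bid is $853k); payoff $0k.
Alternative bid $889k: Ines is highest, pays the top rival bid $853k; payoff $383k − $853k = −$470k.
Change in payoff = −$470k − ($0k) = −$470k.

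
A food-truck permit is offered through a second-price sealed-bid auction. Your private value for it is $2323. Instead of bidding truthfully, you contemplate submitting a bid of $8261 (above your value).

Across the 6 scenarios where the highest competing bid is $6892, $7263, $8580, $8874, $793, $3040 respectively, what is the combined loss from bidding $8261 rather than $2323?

$10226

The deviation costs you only when the competing bid falls strictly between $2323 and $8261; elsewhere both bids give the same outcome.
$6892: truthful payoff $0, deviation payoff −$4569 → loss $4569.
$7263: truthful payoff $0, deviation payoff −$4940 → loss $4940.
$8580: outcomes coincide → loss $0.
$8874: outcomes coincide → loss $0.
$793: outcomes coincide → loss $0.
$3040: truthful payoff $0, deviation payoff −$717 → loss $717.
Total loss = $4569 + $4940 + $717 = $10226.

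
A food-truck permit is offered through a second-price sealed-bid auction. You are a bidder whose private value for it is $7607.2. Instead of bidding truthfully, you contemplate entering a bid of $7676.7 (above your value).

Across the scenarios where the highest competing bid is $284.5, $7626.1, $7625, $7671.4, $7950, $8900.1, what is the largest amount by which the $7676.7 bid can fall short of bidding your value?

$64.2

$284.5: same outcome either way → loss $0.
$7626.1: truthful gives $0, deviation gives −$18.9 → loss $18.9.
$7625: truthful gives $0, deviation gives −$17.8 → loss $17.8.
$7671.4: truthful gives $0, deviation gives −$64.2 → loss $64.2.
$7950: same outcome either way → loss $0.
$8900.1: same outcome either way → loss $0.
Maximum loss: $64.2.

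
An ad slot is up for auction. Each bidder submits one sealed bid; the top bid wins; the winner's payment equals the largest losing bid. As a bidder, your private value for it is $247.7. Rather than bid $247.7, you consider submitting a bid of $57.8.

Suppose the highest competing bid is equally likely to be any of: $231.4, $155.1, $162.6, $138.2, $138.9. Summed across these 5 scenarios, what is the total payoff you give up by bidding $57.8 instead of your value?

$412.3

The deviation costs you only when the competing bid falls strictly between $57.8 and $247.7; elsewhere both bids give the same outcome.
$231.4: truthful payoff $16.3, deviation payoff $0 → loss $16.3.
$155.1: truthful payoff $92.6, deviation payoff $0 → loss $92.6.
$162.6: truthful payoff $85.1, deviation payoff $0 → loss $85.1.
$138.2: truthful payoff $109.5, deviation payoff $0 → loss $109.5.
$138.9: truthful payoff $108.8, deviation payoff $0 → loss $108.8.
Total loss = $16.3 + $92.6 + $85.1 + $109.5 + $108.8 = $412.3.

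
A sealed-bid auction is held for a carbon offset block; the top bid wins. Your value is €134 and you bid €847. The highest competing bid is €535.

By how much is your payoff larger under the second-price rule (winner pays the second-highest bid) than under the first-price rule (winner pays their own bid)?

You have the highest bid, so you win under either rule.
Second-price: pay €535 → payoff −€401.
First-price: pay your own bid €847 → payoff −€713.
Difference = −€401 − (−€713) = €312.

€312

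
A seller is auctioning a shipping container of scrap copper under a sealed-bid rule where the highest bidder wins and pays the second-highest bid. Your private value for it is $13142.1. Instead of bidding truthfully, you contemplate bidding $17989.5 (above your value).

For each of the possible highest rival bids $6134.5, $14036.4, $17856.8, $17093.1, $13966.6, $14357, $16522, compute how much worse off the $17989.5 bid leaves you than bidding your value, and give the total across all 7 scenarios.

The deviation costs you only when the competing bid falls strictly between $13142.1 and $17989.5; elsewhere both bids give the same outcome.
$6134.5: outcomes coincide → loss $0.
$14036.4: truthful payoff $0, deviation payoff −$894.3 → loss $894.3.
$17856.8: truthful payoff $0, deviation payoff −$4714.7 → loss $4714.7.
$17093.1: truthful payoff $0, deviation payoff −$3951 → loss $3951.
$13966.6: truthful payoff $0, deviation payoff −$824.5 → loss $824.5.
$14357: truthful payoff $0, deviation payoff −$1214.9 → loss $1214.9.
$16522: truthful payoff $0, deviation payoff −$3379.9 → loss $3379.9.
Total loss = $894.3 + $4714.7 + $3951 + $824.5 + $1214.9 + $3379.9 = $14979.3.

$14979.3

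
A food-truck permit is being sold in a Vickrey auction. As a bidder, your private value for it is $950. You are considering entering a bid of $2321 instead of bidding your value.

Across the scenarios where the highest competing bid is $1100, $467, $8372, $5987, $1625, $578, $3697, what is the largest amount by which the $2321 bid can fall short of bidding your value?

$675

$1100: truthful gives $0, deviation gives −$150 → loss $150.
$467: same outcome either way → loss $0.
$8372: same outcome either way → loss $0.
$5987: same outcome either way → loss $0.
$1625: truthful gives $0, deviation gives −$675 → loss $675.
$578: same outcome either way → loss $0.
$3697: same outcome either way → loss $0.
Maximum loss: $675.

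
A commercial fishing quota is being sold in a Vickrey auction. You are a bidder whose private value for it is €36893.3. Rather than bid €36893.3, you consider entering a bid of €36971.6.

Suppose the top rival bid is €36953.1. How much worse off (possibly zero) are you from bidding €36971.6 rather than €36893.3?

€59.8

Bidding your value €36893.3: you lose (since €36893.3 < €36953.1). Payoff €0.
Bidding €36971.6: you win and pay €36953.1. Payoff €36893.3 − €36953.1 = −€59.8.
The competing bid €36953.1 lies between your value and your inflated bid, so overbidding wins an item priced above your value.
Loss from deviating = €0 − (−€59.8) = €59.8.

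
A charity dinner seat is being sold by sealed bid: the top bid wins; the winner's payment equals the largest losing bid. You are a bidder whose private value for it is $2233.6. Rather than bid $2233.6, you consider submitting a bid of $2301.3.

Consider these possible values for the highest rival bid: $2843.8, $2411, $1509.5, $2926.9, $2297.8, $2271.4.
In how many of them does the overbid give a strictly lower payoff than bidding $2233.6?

2

The deviation hurts exactly when the highest competing bid lies strictly between $2233.6 and $2301.3 — overbidding then wins at a price above your value.
$2843.8: above both → same outcome either way.
$2411: above both → same outcome either way.
$1509.5: below both → same outcome either way.
$2926.9: above both → same outcome either way.
$2297.8: inside the interval → strictly worse (loss $64.2).
$2271.4: inside the interval → strictly worse (loss $37.8).
Count: 2.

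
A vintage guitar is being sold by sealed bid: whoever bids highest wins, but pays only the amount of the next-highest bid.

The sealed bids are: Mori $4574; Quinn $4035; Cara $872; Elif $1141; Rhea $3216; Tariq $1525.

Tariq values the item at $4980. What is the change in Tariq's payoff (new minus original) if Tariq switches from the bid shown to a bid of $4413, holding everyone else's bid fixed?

The highest bid among the other bidders is $4574; Tariq's bid doesn't change that.
Original bid $1525: Tariq is not highest (top rival bid is $4574); payoff $0.
Alternative bid $4413: Tariq is not highest (top rival bid is $4574); payoff $0.
Change in payoff = $0 − ($0) = $0.

$0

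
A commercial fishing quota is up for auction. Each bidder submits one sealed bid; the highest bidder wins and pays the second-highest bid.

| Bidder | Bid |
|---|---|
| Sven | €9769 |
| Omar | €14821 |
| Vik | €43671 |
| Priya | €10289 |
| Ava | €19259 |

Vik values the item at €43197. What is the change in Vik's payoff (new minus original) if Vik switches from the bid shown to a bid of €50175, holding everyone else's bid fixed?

The highest bid among the other bidders is €19259; Vik's bid doesn't change that.
Original bid €43671: Vik is highest, pays the top rival bid €19259; payoff €43197 − €19259 = €23938.
Alternative bid €50175: Vik is highest, pays the top rival bid €19259; payoff €43197 − €19259 = €23938.
Change in payoff = €23938 − (€23938) = €0.

€0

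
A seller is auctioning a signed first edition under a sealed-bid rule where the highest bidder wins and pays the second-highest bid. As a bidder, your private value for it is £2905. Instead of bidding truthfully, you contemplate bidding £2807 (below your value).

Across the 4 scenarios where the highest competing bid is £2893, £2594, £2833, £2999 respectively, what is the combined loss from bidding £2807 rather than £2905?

£84

The deviation costs you only when the competing bid falls strictly between £2807 and £2905; elsewhere both bids give the same outcome.
£2893: truthful payoff £12, deviation payoff £0 → loss £12.
£2594: outcomes coincide → loss £0.
£2833: truthful payoff £72, deviation payoff £0 → loss £72.
£2999: outcomes coincide → loss £0.
Total loss = £12 + £72 = £84.
Truthful bidding weakly dominates here: raising your bid can only win items priced above your value, and lowering it can only forfeit items priced below.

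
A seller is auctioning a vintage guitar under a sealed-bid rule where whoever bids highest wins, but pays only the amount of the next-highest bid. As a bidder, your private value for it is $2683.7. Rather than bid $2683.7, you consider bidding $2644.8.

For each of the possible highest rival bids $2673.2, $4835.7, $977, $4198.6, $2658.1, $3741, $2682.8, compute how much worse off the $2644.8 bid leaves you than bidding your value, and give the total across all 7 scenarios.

The deviation costs you only when the competing bid falls strictly between $2644.8 and $2683.7; elsewhere both bids give the same outcome.
$2673.2: truthful payoff $10.5, deviation payoff $0 → loss $10.5.
$4835.7: outcomes coincide → loss $0.
$977: outcomes coincide → loss $0.
$4198.6: outcomes coincide → loss $0.
$2658.1: truthful payoff $25.6, deviation payoff $0 → loss $25.6.
$3741: outcomes coincide → loss $0.
$2682.8: truthful payoff $0.9, deviation payoff $0 → loss $0.9.
Total loss = $10.5 + $25.6 + $0.9 = $37.

$37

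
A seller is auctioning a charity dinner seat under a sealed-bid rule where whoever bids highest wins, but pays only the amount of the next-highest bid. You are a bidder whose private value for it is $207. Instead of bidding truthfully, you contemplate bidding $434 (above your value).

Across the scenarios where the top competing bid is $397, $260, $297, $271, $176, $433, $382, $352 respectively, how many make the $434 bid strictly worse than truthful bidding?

The deviation hurts exactly when the highest competing bid lies strictly between $207 and $434 — overbidding then wins at a price above your value.
$397: inside the interval → strictly worse (loss $190).
$260: inside the interval → strictly worse (loss $53).
$297: inside the interval → strictly worse (loss $90).
$271: inside the interval → strictly worse (loss $64).
$176: below both → same outcome either way.
$433: inside the interval → strictly worse (loss $226).
$382: inside the interval → strictly worse (loss $175).
$352: inside the interval → strictly worse (loss $145).
Count: 7.

7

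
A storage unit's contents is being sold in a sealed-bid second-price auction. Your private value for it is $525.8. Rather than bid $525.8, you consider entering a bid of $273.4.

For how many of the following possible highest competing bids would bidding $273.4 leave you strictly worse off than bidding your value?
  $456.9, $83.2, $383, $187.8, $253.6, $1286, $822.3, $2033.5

The deviation hurts exactly when the highest competing bid lies strictly between $273.4 and $525.8 — underbidding then forfeits a profitable win.
$456.9: inside the interval → strictly worse (loss $68.9).
$83.2: below both → same outcome either way.
$383: inside the interval → strictly worse (loss $142.8).
$187.8: below both → same outcome either way.
$253.6: below both → same outcome either way.
$1286: above both → same outcome either way.
$822.3: above both → same outcome either way.
$2033.5: above both → same outcome either way.
Count: 2.

2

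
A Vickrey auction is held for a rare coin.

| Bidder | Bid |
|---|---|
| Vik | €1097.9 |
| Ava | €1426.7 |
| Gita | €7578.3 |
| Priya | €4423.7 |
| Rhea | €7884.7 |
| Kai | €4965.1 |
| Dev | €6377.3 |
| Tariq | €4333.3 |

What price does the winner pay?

€7578.3

Highest bid: Rhea at €7884.7, so Rhea wins.
Second-highest bid: Gita at €7578.3 — that is the price the winner pays.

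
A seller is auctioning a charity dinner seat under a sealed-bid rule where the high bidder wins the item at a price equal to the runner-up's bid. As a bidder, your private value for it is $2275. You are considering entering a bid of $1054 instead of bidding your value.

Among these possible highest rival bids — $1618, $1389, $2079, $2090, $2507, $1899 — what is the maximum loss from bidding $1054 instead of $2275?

$886

$1618: truthful gives $657, deviation gives $0 → loss $657.
$1389: truthful gives $886, deviation gives $0 → loss $886.
$2079: truthful gives $196, deviation gives $0 → loss $196.
$2090: truthful gives $185, deviation gives $0 → loss $185.
$2507: same outcome either way → loss $0.
$1899: truthful gives $376, deviation gives $0 → loss $376.
Maximum loss: $886.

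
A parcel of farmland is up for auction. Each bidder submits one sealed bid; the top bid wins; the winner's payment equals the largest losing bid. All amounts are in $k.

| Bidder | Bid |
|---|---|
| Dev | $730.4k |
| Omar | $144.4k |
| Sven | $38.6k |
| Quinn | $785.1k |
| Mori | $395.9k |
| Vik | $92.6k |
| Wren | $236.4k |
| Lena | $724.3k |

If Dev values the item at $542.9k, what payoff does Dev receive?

Highest bid: Quinn at $785.1k, so Quinn wins.
Second-highest bid: Dev at $730.4k — that is the price the winner pays.
Dev did not win, so Dev pays nothing and receives nothing: payoff $0k.

$0k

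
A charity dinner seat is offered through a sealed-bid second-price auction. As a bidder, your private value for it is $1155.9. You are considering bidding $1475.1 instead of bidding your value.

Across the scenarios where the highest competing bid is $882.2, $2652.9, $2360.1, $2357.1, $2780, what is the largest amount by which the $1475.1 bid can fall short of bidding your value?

$882.2: same outcome either way → loss $0.
$2652.9: same outcome either way → loss $0.
$2360.1: same outcome either way → loss $0.
$2357.1: same outcome either way → loss $0.
$2780: same outcome either way → loss $0.
Maximum loss: $0.

$0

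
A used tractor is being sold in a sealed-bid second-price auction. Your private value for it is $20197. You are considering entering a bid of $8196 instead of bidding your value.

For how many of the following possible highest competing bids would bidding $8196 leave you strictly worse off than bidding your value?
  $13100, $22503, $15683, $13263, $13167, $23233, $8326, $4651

5

The deviation hurts exactly when the highest competing bid lies strictly between $8196 and $20197 — underbidding then forfeits a profitable win.
$13100: inside the interval → strictly worse (loss $7097).
$22503: above both → same outcome either way.
$15683: inside the interval → strictly worse (loss $4514).
$13263: inside the interval → strictly worse (loss $6934).
$13167: inside the interval → strictly worse (loss $7030).
$23233: above both → same outcome either way.
$8326: inside the interval → strictly worse (loss $11871).
$4651: below both → same outcome either way.
Count: 5.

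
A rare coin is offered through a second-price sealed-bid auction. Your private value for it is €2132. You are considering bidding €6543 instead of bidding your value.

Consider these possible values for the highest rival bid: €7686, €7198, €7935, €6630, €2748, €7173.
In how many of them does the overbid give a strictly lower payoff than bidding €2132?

The deviation hurts exactly when the highest competing bid lies strictly between €2132 and €6543 — overbidding then wins at a price above your value.
€7686: above both → same outcome either way.
€7198: above both → same outcome either way.
€7935: above both → same outcome either way.
€6630: above both → same outcome either way.
€2748: inside the interval → strictly worse (loss €616).
€7173: above both → same outcome either way.
Count: 1.

1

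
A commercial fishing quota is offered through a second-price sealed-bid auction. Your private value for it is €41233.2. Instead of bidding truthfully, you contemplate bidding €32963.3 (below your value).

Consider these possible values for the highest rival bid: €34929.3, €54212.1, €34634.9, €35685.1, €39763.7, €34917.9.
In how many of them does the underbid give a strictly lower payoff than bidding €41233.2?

5

The deviation hurts exactly when the highest competing bid lies strictly between €32963.3 and €41233.2 — underbidding then forfeits a profitable win.
€34929.3: inside the interval → strictly worse (loss €6303.9).
€54212.1: above both → same outcome either way.
€34634.9: inside the interval → strictly worse (loss €6598.3).
€35685.1: inside the interval → strictly worse (loss €5548.1).
€39763.7: inside the interval → strictly worse (loss €1469.5).
€34917.9: inside the interval → strictly worse (loss €6315.3).
Count: 5.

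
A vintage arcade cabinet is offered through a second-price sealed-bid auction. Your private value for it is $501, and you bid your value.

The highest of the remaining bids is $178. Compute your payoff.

$323

Your bid $501 exceeds the highest competing bid $178, so you win.
In a second-price auction the winner pays the second-highest bid, $178.
Payoff = value − price = $501 − $178 = $323.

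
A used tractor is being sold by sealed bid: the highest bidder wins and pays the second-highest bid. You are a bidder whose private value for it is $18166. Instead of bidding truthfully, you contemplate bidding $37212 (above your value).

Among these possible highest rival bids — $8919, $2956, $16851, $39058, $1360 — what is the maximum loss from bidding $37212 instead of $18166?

$0

$8919: same outcome either way → loss $0.
$2956: same outcome either way → loss $0.
$16851: same outcome either way → loss $0.
$39058: same outcome either way → loss $0.
$1360: same outcome either way → loss $0.
Maximum loss: $0.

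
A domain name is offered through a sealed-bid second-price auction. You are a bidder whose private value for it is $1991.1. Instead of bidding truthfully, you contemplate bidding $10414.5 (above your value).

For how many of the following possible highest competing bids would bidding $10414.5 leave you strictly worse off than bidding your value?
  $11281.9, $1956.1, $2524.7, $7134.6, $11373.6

2

The deviation hurts exactly when the highest competing bid lies strictly between $1991.1 and $10414.5 — overbidding then wins at a price above your value.
$11281.9: above both → same outcome either way.
$1956.1: below both → same outcome either way.
$2524.7: inside the interval → strictly worse (loss $533.6).
$7134.6: inside the interval → strictly worse (loss $5143.5).
$11373.6: above both → same outcome either way.
Count: 2.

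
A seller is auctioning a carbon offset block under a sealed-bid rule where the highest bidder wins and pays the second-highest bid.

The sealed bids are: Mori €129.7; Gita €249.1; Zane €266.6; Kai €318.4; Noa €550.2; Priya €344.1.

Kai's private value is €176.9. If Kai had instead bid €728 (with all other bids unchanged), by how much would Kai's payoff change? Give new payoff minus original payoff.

The highest bid among the other bidders is €550.2; Kai's bid doesn't change that.
Original bid €318.4: Kai is not highest (top rival bid is €550.2); payoff €0.
Alternative bid €728: Kai is highest, pays the top rival bid €550.2; payoff €176.9 − €550.2 = −€373.3.
Change in payoff = −€373.3 − (€0) = −€373.3.

−€373.3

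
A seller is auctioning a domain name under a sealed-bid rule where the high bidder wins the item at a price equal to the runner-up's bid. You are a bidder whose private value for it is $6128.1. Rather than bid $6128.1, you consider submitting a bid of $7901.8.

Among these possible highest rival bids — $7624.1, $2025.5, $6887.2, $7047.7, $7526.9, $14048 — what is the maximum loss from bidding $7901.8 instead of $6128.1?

$1496

$7624.1: truthful gives $0, deviation gives −$1496 → loss $1496.
$2025.5: same outcome either way → loss $0.
$6887.2: truthful gives $0, deviation gives −$759.1 → loss $759.1.
$7047.7: truthful gives $0, deviation gives −$919.6 → loss $919.6.
$7526.9: truthful gives $0, deviation gives −$1398.8 → loss $1398.8.
$14048: same outcome either way → loss $0.
Maximum loss: $1496.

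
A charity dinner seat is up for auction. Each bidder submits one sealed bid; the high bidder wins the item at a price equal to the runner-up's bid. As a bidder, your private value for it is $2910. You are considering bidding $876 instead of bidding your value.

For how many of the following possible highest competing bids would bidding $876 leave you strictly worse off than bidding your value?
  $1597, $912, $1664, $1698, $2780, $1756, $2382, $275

The deviation hurts exactly when the highest competing bid lies strictly between $876 and $2910 — underbidding then forfeits a profitable win.
$1597: inside the interval → strictly worse (loss $1313).
$912: inside the interval → strictly worse (loss $1998).
$1664: inside the interval → strictly worse (loss $1246).
$1698: inside the interval → strictly worse (loss $1212).
$2780: inside the interval → strictly worse (loss $130).
$1756: inside the interval → strictly worse (loss $1154).
$2382: inside the interval → strictly worse (loss $528).
$275: below both → same outcome either way.
Count: 7.

7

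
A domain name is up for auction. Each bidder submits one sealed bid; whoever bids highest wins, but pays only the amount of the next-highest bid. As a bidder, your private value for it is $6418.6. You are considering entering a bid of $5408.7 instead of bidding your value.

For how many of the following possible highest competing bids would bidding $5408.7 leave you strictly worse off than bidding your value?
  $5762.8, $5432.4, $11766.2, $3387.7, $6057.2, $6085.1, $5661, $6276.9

The deviation hurts exactly when the highest competing bid lies strictly between $5408.7 and $6418.6 — underbidding then forfeits a profitable win.
$5762.8: inside the interval → strictly worse (loss $655.8).
$5432.4: inside the interval → strictly worse (loss $986.2).
$11766.2: above both → same outcome either way.
$3387.7: below both → same outcome either way.
$6057.2: inside the interval → strictly worse (loss $361.4).
$6085.1: inside the interval → strictly worse (loss $333.5).
$5661: inside the interval → strictly worse (loss $757.6).
$6276.9: inside the interval → strictly worse (loss $141.7).
Count: 6.

6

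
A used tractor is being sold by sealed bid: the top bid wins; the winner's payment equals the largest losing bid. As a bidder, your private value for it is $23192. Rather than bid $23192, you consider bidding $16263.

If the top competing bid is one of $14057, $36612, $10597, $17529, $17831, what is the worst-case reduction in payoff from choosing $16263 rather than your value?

$14057: same outcome either way → loss $0.
$36612: same outcome either way → loss $0.
$10597: same outcome either way → loss $0.
$17529: truthful gives $5663, deviation gives $0 → loss $5663.
$17831: truthful gives $5361, deviation gives $0 → loss $5361.
Maximum loss: $5663.

$5663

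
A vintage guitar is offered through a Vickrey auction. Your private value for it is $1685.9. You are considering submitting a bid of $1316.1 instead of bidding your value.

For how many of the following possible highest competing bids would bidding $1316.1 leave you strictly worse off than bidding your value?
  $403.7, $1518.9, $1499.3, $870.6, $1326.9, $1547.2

4

The deviation hurts exactly when the highest competing bid lies strictly between $1316.1 and $1685.9 — underbidding then forfeits a profitable win.
$403.7: below both → same outcome either way.
$1518.9: inside the interval → strictly worse (loss $167).
$1499.3: inside the interval → strictly worse (loss $186.6).
$870.6: below both → same outcome either way.
$1326.9: inside the interval → strictly worse (loss $359).
$1547.2: inside the interval → strictly worse (loss $138.7).
Count: 4.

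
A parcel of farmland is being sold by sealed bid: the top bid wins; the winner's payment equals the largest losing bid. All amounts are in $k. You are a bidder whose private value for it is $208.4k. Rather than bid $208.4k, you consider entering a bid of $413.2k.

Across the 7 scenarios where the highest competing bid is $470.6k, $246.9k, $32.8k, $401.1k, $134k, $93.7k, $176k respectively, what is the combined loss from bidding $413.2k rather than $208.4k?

$231.2k

The deviation costs you only when the competing bid falls strictly between $208.4k and $413.2k; elsewhere both bids give the same outcome.
$470.6k: outcomes coincide → loss $0k.
$246.9k: truthful payoff $0k, deviation payoff −$38.5k → loss $38.5k.
$32.8k: outcomes coincide → loss $0k.
$401.1k: truthful payoff $0k, deviation payoff −$192.7k → loss $192.7k.
$134k: outcomes coincide → loss $0k.
$93.7k: outcomes coincide → loss $0k.
$176k: outcomes coincide → loss $0k.
Total loss = $38.5k + $192.7k = $231.2k.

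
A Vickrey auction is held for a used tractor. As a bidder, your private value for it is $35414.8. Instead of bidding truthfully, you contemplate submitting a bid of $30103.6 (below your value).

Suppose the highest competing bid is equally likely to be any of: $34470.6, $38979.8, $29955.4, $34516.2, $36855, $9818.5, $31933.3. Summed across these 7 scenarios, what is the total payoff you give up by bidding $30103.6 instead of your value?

The deviation costs you only when the competing bid falls strictly between $30103.6 and $35414.8; elsewhere both bids give the same outcome.
$34470.6: truthful payoff $944.2, deviation payoff $0 → loss $944.2.
$38979.8: outcomes coincide → loss $0.
$29955.4: outcomes coincide → loss $0.
$34516.2: truthful payoff $898.6, deviation payoff $0 → loss $898.6.
$36855: outcomes coincide → loss $0.
$9818.5: outcomes coincide → loss $0.
$31933.3: truthful payoff $3481.5, deviation payoff $0 → loss $3481.5.
Total loss = $944.2 + $898.6 + $3481.5 = $5324.3.

$5324.3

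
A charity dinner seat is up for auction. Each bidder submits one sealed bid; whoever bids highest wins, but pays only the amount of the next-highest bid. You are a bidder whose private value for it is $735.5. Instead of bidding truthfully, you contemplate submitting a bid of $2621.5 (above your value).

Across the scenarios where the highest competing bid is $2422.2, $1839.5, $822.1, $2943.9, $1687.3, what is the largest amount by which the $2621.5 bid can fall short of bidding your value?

$1686.7

$2422.2: truthful gives $0, deviation gives −$1686.7 → loss $1686.7.
$1839.5: truthful gives $0, deviation gives −$1104 → loss $1104.
$822.1: truthful gives $0, deviation gives −$86.6 → loss $86.6.
$2943.9: same outcome either way → loss $0.
$1687.3: truthful gives $0, deviation gives −$951.8 → loss $951.8.
Maximum loss: $1686.7.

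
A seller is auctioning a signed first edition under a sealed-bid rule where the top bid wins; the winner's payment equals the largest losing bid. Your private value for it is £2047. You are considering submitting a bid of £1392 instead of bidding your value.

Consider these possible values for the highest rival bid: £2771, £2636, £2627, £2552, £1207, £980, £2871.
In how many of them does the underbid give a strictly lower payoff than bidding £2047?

0

The deviation hurts exactly when the highest competing bid lies strictly between £1392 and £2047 — underbidding then forfeits a profitable win.
£2771: above both → same outcome either way.
£2636: above both → same outcome either way.
£2627: above both → same outcome either way.
£2552: above both → same outcome either way.
£1207: below both → same outcome either way.
£980: below both → same outcome either way.
£2871: above both → same outcome either way.
Count: 0.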